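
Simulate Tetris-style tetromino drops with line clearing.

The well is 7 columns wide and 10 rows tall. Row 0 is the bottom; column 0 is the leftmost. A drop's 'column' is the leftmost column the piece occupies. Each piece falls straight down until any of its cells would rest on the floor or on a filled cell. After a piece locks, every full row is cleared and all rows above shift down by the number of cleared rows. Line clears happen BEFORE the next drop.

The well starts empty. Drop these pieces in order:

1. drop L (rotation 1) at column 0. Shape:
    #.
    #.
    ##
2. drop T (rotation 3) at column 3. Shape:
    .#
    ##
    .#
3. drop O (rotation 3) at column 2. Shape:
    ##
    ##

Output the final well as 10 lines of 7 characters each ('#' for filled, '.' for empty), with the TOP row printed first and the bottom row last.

Answer: .......
.......
.......
.......
.......
.......
..##...
#.###..
#..##..
##..#..

Derivation:
Drop 1: L rot1 at col 0 lands with bottom-row=0; cleared 0 line(s) (total 0); column heights now [3 1 0 0 0 0 0], max=3
Drop 2: T rot3 at col 3 lands with bottom-row=0; cleared 0 line(s) (total 0); column heights now [3 1 0 2 3 0 0], max=3
Drop 3: O rot3 at col 2 lands with bottom-row=2; cleared 0 line(s) (total 0); column heights now [3 1 4 4 3 0 0], max=4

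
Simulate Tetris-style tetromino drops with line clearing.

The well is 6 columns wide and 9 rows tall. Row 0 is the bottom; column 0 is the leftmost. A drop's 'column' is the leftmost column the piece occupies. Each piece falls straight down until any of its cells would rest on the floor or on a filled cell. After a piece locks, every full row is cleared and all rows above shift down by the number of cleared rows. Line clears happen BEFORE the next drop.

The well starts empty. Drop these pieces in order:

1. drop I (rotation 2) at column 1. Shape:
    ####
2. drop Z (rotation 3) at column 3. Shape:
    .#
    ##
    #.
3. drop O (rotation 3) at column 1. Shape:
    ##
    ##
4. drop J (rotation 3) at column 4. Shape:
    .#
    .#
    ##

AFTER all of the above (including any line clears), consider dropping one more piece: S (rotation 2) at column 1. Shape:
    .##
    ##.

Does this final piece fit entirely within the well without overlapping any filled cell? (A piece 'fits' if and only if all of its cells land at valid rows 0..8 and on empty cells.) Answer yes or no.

Drop 1: I rot2 at col 1 lands with bottom-row=0; cleared 0 line(s) (total 0); column heights now [0 1 1 1 1 0], max=1
Drop 2: Z rot3 at col 3 lands with bottom-row=1; cleared 0 line(s) (total 0); column heights now [0 1 1 3 4 0], max=4
Drop 3: O rot3 at col 1 lands with bottom-row=1; cleared 0 line(s) (total 0); column heights now [0 3 3 3 4 0], max=4
Drop 4: J rot3 at col 4 lands with bottom-row=4; cleared 0 line(s) (total 0); column heights now [0 3 3 3 5 7], max=7
Test piece S rot2 at col 1 (width 3): heights before test = [0 3 3 3 5 7]; fits = True

Answer: yes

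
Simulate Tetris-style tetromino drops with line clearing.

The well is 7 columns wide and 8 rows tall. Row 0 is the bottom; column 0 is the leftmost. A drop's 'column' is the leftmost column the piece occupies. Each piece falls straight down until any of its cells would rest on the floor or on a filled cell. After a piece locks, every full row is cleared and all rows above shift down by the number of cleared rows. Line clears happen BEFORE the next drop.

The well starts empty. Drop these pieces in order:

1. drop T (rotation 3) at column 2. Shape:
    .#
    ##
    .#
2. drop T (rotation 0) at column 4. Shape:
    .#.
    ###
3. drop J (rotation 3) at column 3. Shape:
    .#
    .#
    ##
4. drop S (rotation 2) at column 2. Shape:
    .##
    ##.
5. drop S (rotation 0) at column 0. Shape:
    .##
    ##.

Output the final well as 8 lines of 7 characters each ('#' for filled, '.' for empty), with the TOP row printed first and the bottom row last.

Drop 1: T rot3 at col 2 lands with bottom-row=0; cleared 0 line(s) (total 0); column heights now [0 0 2 3 0 0 0], max=3
Drop 2: T rot0 at col 4 lands with bottom-row=0; cleared 0 line(s) (total 0); column heights now [0 0 2 3 1 2 1], max=3
Drop 3: J rot3 at col 3 lands with bottom-row=3; cleared 0 line(s) (total 0); column heights now [0 0 2 4 6 2 1], max=6
Drop 4: S rot2 at col 2 lands with bottom-row=5; cleared 0 line(s) (total 0); column heights now [0 0 6 7 7 2 1], max=7
Drop 5: S rot0 at col 0 lands with bottom-row=5; cleared 0 line(s) (total 0); column heights now [6 7 7 7 7 2 1], max=7

Answer: .......
.####..
#####..
....#..
...##..
...#...
..##.#.
...####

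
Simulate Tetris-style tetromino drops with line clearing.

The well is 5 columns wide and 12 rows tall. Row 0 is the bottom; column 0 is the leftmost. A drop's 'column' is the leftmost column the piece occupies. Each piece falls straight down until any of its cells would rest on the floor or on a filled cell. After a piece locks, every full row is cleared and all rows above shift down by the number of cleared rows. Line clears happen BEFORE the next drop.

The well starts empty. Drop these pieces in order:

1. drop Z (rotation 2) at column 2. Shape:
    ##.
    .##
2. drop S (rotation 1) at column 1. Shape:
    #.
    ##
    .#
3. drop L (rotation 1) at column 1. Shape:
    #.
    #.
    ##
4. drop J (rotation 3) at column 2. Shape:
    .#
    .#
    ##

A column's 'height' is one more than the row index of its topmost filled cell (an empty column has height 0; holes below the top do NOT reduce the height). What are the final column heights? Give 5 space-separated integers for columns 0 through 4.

Answer: 0 8 7 9 1

Derivation:
Drop 1: Z rot2 at col 2 lands with bottom-row=0; cleared 0 line(s) (total 0); column heights now [0 0 2 2 1], max=2
Drop 2: S rot1 at col 1 lands with bottom-row=2; cleared 0 line(s) (total 0); column heights now [0 5 4 2 1], max=5
Drop 3: L rot1 at col 1 lands with bottom-row=5; cleared 0 line(s) (total 0); column heights now [0 8 6 2 1], max=8
Drop 4: J rot3 at col 2 lands with bottom-row=6; cleared 0 line(s) (total 0); column heights now [0 8 7 9 1], max=9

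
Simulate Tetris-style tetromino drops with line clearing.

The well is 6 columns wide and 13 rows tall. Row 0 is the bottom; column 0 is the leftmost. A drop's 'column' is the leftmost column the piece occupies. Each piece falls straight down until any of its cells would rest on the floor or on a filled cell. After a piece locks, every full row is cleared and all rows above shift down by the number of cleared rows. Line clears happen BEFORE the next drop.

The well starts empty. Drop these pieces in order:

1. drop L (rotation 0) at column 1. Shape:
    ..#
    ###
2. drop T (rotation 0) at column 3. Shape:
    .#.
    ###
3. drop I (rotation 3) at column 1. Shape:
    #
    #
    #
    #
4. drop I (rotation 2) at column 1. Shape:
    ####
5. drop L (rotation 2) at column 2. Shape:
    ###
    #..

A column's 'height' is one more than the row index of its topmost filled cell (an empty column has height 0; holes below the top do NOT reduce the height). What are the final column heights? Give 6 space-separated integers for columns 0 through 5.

Drop 1: L rot0 at col 1 lands with bottom-row=0; cleared 0 line(s) (total 0); column heights now [0 1 1 2 0 0], max=2
Drop 2: T rot0 at col 3 lands with bottom-row=2; cleared 0 line(s) (total 0); column heights now [0 1 1 3 4 3], max=4
Drop 3: I rot3 at col 1 lands with bottom-row=1; cleared 0 line(s) (total 0); column heights now [0 5 1 3 4 3], max=5
Drop 4: I rot2 at col 1 lands with bottom-row=5; cleared 0 line(s) (total 0); column heights now [0 6 6 6 6 3], max=6
Drop 5: L rot2 at col 2 lands with bottom-row=6; cleared 0 line(s) (total 0); column heights now [0 6 8 8 8 3], max=8

Answer: 0 6 8 8 8 3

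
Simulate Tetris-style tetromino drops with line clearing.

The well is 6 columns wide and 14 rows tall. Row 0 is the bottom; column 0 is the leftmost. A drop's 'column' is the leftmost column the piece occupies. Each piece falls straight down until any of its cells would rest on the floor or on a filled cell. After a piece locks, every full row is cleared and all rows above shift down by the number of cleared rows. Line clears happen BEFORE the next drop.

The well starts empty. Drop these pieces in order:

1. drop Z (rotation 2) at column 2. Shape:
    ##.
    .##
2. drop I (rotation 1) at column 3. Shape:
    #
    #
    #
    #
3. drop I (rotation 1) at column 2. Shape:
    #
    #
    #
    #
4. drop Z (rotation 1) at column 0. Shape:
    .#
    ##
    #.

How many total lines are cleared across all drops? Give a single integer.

Drop 1: Z rot2 at col 2 lands with bottom-row=0; cleared 0 line(s) (total 0); column heights now [0 0 2 2 1 0], max=2
Drop 2: I rot1 at col 3 lands with bottom-row=2; cleared 0 line(s) (total 0); column heights now [0 0 2 6 1 0], max=6
Drop 3: I rot1 at col 2 lands with bottom-row=2; cleared 0 line(s) (total 0); column heights now [0 0 6 6 1 0], max=6
Drop 4: Z rot1 at col 0 lands with bottom-row=0; cleared 0 line(s) (total 0); column heights now [2 3 6 6 1 0], max=6

Answer: 0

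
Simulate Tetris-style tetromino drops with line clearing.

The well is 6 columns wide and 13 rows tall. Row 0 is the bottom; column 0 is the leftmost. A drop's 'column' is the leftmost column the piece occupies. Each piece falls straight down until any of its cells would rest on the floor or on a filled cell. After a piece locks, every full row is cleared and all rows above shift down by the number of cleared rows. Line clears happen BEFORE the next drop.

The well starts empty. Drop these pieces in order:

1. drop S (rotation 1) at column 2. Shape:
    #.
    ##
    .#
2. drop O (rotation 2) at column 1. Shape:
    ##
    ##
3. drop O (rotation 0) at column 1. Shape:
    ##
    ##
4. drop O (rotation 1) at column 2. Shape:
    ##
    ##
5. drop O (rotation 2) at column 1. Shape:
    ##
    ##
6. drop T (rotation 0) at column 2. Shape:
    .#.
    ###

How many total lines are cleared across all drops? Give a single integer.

Drop 1: S rot1 at col 2 lands with bottom-row=0; cleared 0 line(s) (total 0); column heights now [0 0 3 2 0 0], max=3
Drop 2: O rot2 at col 1 lands with bottom-row=3; cleared 0 line(s) (total 0); column heights now [0 5 5 2 0 0], max=5
Drop 3: O rot0 at col 1 lands with bottom-row=5; cleared 0 line(s) (total 0); column heights now [0 7 7 2 0 0], max=7
Drop 4: O rot1 at col 2 lands with bottom-row=7; cleared 0 line(s) (total 0); column heights now [0 7 9 9 0 0], max=9
Drop 5: O rot2 at col 1 lands with bottom-row=9; cleared 0 line(s) (total 0); column heights now [0 11 11 9 0 0], max=11
Drop 6: T rot0 at col 2 lands with bottom-row=11; cleared 0 line(s) (total 0); column heights now [0 11 12 13 12 0], max=13

Answer: 0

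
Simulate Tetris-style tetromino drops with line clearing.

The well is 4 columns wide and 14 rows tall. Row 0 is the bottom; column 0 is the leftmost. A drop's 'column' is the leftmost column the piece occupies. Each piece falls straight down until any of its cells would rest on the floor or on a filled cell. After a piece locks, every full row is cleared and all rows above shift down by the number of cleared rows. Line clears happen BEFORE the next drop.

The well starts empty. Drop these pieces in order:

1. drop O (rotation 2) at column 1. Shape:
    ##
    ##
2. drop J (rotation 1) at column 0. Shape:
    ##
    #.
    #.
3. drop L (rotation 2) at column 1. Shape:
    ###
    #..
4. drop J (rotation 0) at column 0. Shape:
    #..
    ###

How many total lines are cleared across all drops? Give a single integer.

Drop 1: O rot2 at col 1 lands with bottom-row=0; cleared 0 line(s) (total 0); column heights now [0 2 2 0], max=2
Drop 2: J rot1 at col 0 lands with bottom-row=0; cleared 0 line(s) (total 0); column heights now [3 3 2 0], max=3
Drop 3: L rot2 at col 1 lands with bottom-row=3; cleared 0 line(s) (total 0); column heights now [3 5 5 5], max=5
Drop 4: J rot0 at col 0 lands with bottom-row=5; cleared 0 line(s) (total 0); column heights now [7 6 6 5], max=7

Answer: 0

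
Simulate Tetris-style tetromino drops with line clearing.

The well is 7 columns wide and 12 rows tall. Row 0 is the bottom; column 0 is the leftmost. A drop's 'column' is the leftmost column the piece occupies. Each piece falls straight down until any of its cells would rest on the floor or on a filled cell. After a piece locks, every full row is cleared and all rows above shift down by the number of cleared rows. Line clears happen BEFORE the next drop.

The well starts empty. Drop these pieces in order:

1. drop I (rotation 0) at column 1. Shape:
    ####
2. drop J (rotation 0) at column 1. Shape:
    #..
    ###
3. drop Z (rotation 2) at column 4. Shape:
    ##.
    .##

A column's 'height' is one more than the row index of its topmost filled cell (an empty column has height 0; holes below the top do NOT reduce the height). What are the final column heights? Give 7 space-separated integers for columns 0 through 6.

Answer: 0 3 2 2 2 2 1

Derivation:
Drop 1: I rot0 at col 1 lands with bottom-row=0; cleared 0 line(s) (total 0); column heights now [0 1 1 1 1 0 0], max=1
Drop 2: J rot0 at col 1 lands with bottom-row=1; cleared 0 line(s) (total 0); column heights now [0 3 2 2 1 0 0], max=3
Drop 3: Z rot2 at col 4 lands with bottom-row=0; cleared 0 line(s) (total 0); column heights now [0 3 2 2 2 2 1], max=3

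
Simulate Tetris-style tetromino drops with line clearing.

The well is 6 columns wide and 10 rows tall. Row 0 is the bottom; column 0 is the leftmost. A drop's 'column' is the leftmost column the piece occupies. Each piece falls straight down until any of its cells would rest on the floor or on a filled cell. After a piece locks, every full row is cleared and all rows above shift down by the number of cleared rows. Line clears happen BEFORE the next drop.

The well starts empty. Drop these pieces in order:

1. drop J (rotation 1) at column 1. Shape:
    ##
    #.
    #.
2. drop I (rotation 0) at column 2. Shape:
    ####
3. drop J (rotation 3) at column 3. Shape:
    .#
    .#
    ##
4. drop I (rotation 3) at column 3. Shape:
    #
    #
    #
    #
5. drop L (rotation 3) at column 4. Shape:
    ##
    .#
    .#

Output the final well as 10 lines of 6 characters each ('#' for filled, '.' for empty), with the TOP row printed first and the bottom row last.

Drop 1: J rot1 at col 1 lands with bottom-row=0; cleared 0 line(s) (total 0); column heights now [0 3 3 0 0 0], max=3
Drop 2: I rot0 at col 2 lands with bottom-row=3; cleared 0 line(s) (total 0); column heights now [0 3 4 4 4 4], max=4
Drop 3: J rot3 at col 3 lands with bottom-row=4; cleared 0 line(s) (total 0); column heights now [0 3 4 5 7 4], max=7
Drop 4: I rot3 at col 3 lands with bottom-row=5; cleared 0 line(s) (total 0); column heights now [0 3 4 9 7 4], max=9
Drop 5: L rot3 at col 4 lands with bottom-row=5; cleared 0 line(s) (total 0); column heights now [0 3 4 9 8 8], max=9

Answer: ......
...#..
...###
...###
...###
...##.
..####
.##...
.#....
.#....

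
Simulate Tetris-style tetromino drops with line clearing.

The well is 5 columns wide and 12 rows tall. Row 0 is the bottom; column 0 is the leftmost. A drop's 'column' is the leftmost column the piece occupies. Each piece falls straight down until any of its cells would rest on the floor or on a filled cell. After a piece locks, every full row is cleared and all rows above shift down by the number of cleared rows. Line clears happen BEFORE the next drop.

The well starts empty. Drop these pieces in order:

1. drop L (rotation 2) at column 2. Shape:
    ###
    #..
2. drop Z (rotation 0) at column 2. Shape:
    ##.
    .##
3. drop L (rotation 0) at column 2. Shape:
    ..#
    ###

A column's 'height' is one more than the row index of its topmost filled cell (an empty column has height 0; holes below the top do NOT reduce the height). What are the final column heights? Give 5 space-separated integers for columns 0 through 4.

Answer: 0 0 5 5 6

Derivation:
Drop 1: L rot2 at col 2 lands with bottom-row=0; cleared 0 line(s) (total 0); column heights now [0 0 2 2 2], max=2
Drop 2: Z rot0 at col 2 lands with bottom-row=2; cleared 0 line(s) (total 0); column heights now [0 0 4 4 3], max=4
Drop 3: L rot0 at col 2 lands with bottom-row=4; cleared 0 line(s) (total 0); column heights now [0 0 5 5 6], max=6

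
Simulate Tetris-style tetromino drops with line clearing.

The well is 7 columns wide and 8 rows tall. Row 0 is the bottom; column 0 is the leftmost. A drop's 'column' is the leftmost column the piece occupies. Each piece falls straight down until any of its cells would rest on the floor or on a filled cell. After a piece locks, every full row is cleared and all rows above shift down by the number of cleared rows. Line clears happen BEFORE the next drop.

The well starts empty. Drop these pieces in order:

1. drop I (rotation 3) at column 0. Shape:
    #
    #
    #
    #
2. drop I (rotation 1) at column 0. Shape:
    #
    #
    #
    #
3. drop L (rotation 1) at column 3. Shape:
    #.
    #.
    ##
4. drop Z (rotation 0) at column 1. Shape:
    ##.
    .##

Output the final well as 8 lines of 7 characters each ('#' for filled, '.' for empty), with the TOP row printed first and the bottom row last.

Drop 1: I rot3 at col 0 lands with bottom-row=0; cleared 0 line(s) (total 0); column heights now [4 0 0 0 0 0 0], max=4
Drop 2: I rot1 at col 0 lands with bottom-row=4; cleared 0 line(s) (total 0); column heights now [8 0 0 0 0 0 0], max=8
Drop 3: L rot1 at col 3 lands with bottom-row=0; cleared 0 line(s) (total 0); column heights now [8 0 0 3 1 0 0], max=8
Drop 4: Z rot0 at col 1 lands with bottom-row=3; cleared 0 line(s) (total 0); column heights now [8 5 5 4 1 0 0], max=8

Answer: #......
#......
#......
###....
#.##...
#..#...
#..#...
#..##..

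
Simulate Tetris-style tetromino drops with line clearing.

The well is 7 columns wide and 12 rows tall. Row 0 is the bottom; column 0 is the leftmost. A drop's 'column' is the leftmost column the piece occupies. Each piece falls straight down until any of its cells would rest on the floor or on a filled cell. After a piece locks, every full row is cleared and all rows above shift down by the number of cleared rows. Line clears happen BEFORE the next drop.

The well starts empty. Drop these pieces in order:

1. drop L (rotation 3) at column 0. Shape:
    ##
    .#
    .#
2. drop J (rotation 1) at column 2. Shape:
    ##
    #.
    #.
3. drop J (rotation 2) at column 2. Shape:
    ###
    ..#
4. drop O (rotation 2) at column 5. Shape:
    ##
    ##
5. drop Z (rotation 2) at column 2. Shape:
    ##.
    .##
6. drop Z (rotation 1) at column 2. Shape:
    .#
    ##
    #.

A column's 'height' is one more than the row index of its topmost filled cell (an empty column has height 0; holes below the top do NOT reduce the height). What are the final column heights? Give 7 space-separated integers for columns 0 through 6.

Drop 1: L rot3 at col 0 lands with bottom-row=0; cleared 0 line(s) (total 0); column heights now [3 3 0 0 0 0 0], max=3
Drop 2: J rot1 at col 2 lands with bottom-row=0; cleared 0 line(s) (total 0); column heights now [3 3 3 3 0 0 0], max=3
Drop 3: J rot2 at col 2 lands with bottom-row=2; cleared 0 line(s) (total 0); column heights now [3 3 4 4 4 0 0], max=4
Drop 4: O rot2 at col 5 lands with bottom-row=0; cleared 0 line(s) (total 0); column heights now [3 3 4 4 4 2 2], max=4
Drop 5: Z rot2 at col 2 lands with bottom-row=4; cleared 0 line(s) (total 0); column heights now [3 3 6 6 5 2 2], max=6
Drop 6: Z rot1 at col 2 lands with bottom-row=6; cleared 0 line(s) (total 0); column heights now [3 3 8 9 5 2 2], max=9

Answer: 3 3 8 9 5 2 2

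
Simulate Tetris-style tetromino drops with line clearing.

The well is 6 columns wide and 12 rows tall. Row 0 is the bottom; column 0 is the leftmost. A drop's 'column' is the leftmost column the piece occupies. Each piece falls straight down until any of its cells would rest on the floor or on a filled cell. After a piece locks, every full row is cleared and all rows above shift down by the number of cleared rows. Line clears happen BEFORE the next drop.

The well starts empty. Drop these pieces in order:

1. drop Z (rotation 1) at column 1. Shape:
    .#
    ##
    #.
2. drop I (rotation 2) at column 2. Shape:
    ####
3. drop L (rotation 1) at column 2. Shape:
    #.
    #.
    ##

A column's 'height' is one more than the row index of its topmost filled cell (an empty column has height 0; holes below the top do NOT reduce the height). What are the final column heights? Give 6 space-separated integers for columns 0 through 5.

Answer: 0 2 7 5 4 4

Derivation:
Drop 1: Z rot1 at col 1 lands with bottom-row=0; cleared 0 line(s) (total 0); column heights now [0 2 3 0 0 0], max=3
Drop 2: I rot2 at col 2 lands with bottom-row=3; cleared 0 line(s) (total 0); column heights now [0 2 4 4 4 4], max=4
Drop 3: L rot1 at col 2 lands with bottom-row=4; cleared 0 line(s) (total 0); column heights now [0 2 7 5 4 4], max=7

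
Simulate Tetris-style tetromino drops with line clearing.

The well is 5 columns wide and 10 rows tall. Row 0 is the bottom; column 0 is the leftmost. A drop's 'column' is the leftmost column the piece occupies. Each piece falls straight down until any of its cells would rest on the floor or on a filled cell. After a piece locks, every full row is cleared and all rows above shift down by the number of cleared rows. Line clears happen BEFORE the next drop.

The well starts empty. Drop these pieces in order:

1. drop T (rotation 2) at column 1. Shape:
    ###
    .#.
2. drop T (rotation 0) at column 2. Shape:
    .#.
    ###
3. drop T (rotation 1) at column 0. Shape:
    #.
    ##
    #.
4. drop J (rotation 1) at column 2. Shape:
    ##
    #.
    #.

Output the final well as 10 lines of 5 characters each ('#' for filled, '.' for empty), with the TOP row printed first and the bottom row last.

Answer: .....
.....
.....
.....
.....
..##.
..#..
#.##.
####.
..#..

Derivation:
Drop 1: T rot2 at col 1 lands with bottom-row=0; cleared 0 line(s) (total 0); column heights now [0 2 2 2 0], max=2
Drop 2: T rot0 at col 2 lands with bottom-row=2; cleared 0 line(s) (total 0); column heights now [0 2 3 4 3], max=4
Drop 3: T rot1 at col 0 lands with bottom-row=1; cleared 1 line(s) (total 1); column heights now [3 2 2 3 0], max=3
Drop 4: J rot1 at col 2 lands with bottom-row=2; cleared 0 line(s) (total 1); column heights now [3 2 5 5 0], max=5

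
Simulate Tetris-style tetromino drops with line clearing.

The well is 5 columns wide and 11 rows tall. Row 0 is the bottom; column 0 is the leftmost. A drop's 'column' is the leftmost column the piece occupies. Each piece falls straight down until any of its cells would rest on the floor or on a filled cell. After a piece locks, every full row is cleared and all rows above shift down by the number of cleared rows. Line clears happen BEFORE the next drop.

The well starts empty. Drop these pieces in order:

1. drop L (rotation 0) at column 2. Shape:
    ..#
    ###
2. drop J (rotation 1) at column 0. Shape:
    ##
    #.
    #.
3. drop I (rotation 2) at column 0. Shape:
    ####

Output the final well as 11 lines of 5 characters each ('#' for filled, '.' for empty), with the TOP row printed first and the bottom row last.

Answer: .....
.....
.....
.....
.....
.....
.....
####.
##...
#...#
#.###

Derivation:
Drop 1: L rot0 at col 2 lands with bottom-row=0; cleared 0 line(s) (total 0); column heights now [0 0 1 1 2], max=2
Drop 2: J rot1 at col 0 lands with bottom-row=0; cleared 0 line(s) (total 0); column heights now [3 3 1 1 2], max=3
Drop 3: I rot2 at col 0 lands with bottom-row=3; cleared 0 line(s) (total 0); column heights now [4 4 4 4 2], max=4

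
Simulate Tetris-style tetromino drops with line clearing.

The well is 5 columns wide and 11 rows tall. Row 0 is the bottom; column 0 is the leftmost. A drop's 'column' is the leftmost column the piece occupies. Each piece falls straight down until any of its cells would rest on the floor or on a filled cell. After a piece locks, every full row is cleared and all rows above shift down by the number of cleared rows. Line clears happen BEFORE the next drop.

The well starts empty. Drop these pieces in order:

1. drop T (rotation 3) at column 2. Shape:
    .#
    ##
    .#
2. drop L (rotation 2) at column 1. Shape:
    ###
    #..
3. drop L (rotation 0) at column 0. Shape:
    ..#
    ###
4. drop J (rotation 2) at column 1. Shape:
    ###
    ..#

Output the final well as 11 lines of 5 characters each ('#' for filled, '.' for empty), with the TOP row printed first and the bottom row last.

Answer: .....
.....
.....
.....
.###.
..##.
###..
.###.
.#.#.
..##.
...#.

Derivation:
Drop 1: T rot3 at col 2 lands with bottom-row=0; cleared 0 line(s) (total 0); column heights now [0 0 2 3 0], max=3
Drop 2: L rot2 at col 1 lands with bottom-row=2; cleared 0 line(s) (total 0); column heights now [0 4 4 4 0], max=4
Drop 3: L rot0 at col 0 lands with bottom-row=4; cleared 0 line(s) (total 0); column heights now [5 5 6 4 0], max=6
Drop 4: J rot2 at col 1 lands with bottom-row=5; cleared 0 line(s) (total 0); column heights now [5 7 7 7 0], max=7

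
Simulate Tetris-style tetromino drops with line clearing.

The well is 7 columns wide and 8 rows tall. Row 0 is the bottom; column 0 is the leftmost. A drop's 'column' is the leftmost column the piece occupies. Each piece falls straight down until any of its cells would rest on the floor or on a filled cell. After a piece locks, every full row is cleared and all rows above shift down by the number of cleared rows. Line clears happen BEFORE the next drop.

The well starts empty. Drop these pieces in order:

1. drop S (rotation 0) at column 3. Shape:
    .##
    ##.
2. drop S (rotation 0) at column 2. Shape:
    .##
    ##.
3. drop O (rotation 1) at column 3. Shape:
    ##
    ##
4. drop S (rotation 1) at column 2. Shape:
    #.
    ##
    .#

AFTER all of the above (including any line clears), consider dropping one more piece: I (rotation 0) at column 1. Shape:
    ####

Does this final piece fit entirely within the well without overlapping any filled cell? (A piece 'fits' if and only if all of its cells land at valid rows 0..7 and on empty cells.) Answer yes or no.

Answer: no

Derivation:
Drop 1: S rot0 at col 3 lands with bottom-row=0; cleared 0 line(s) (total 0); column heights now [0 0 0 1 2 2 0], max=2
Drop 2: S rot0 at col 2 lands with bottom-row=1; cleared 0 line(s) (total 0); column heights now [0 0 2 3 3 2 0], max=3
Drop 3: O rot1 at col 3 lands with bottom-row=3; cleared 0 line(s) (total 0); column heights now [0 0 2 5 5 2 0], max=5
Drop 4: S rot1 at col 2 lands with bottom-row=5; cleared 0 line(s) (total 0); column heights now [0 0 8 7 5 2 0], max=8
Test piece I rot0 at col 1 (width 4): heights before test = [0 0 8 7 5 2 0]; fits = False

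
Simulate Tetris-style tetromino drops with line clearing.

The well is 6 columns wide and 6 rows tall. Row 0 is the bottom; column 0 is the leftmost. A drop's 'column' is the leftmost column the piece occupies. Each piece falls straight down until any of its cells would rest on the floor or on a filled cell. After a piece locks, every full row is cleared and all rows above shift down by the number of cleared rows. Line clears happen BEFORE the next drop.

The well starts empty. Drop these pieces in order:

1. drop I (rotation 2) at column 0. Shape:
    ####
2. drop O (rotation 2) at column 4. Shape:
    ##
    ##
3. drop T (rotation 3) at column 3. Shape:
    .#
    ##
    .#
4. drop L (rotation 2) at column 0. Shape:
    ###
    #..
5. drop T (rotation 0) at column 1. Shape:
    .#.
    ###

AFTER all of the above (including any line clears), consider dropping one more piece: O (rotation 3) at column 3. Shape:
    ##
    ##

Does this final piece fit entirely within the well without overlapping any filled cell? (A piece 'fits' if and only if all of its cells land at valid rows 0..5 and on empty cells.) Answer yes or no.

Answer: yes

Derivation:
Drop 1: I rot2 at col 0 lands with bottom-row=0; cleared 0 line(s) (total 0); column heights now [1 1 1 1 0 0], max=1
Drop 2: O rot2 at col 4 lands with bottom-row=0; cleared 1 line(s) (total 1); column heights now [0 0 0 0 1 1], max=1
Drop 3: T rot3 at col 3 lands with bottom-row=1; cleared 0 line(s) (total 1); column heights now [0 0 0 3 4 1], max=4
Drop 4: L rot2 at col 0 lands with bottom-row=0; cleared 0 line(s) (total 1); column heights now [2 2 2 3 4 1], max=4
Drop 5: T rot0 at col 1 lands with bottom-row=3; cleared 0 line(s) (total 1); column heights now [2 4 5 4 4 1], max=5
Test piece O rot3 at col 3 (width 2): heights before test = [2 4 5 4 4 1]; fits = True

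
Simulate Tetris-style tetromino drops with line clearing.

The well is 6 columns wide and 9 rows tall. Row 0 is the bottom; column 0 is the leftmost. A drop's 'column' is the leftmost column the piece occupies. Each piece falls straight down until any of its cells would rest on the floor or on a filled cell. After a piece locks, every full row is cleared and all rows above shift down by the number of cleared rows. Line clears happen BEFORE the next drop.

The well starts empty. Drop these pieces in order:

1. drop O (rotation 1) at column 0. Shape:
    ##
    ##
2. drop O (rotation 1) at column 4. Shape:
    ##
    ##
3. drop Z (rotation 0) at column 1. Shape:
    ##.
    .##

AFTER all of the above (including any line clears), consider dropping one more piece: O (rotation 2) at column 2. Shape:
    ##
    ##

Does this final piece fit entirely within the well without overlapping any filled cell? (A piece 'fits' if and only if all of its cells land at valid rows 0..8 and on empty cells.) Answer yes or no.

Answer: yes

Derivation:
Drop 1: O rot1 at col 0 lands with bottom-row=0; cleared 0 line(s) (total 0); column heights now [2 2 0 0 0 0], max=2
Drop 2: O rot1 at col 4 lands with bottom-row=0; cleared 0 line(s) (total 0); column heights now [2 2 0 0 2 2], max=2
Drop 3: Z rot0 at col 1 lands with bottom-row=1; cleared 1 line(s) (total 1); column heights now [1 2 2 0 1 1], max=2
Test piece O rot2 at col 2 (width 2): heights before test = [1 2 2 0 1 1]; fits = True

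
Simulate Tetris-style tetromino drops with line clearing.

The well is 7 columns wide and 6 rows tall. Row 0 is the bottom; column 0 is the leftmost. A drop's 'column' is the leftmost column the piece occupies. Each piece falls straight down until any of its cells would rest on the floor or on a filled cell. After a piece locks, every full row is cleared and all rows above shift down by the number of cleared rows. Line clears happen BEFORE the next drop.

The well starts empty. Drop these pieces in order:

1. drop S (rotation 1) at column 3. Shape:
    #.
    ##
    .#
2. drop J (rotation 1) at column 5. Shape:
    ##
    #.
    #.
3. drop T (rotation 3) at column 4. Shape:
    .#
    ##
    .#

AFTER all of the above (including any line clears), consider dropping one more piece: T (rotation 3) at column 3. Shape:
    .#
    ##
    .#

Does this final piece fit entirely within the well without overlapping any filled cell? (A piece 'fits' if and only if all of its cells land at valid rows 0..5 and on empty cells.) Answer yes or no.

Drop 1: S rot1 at col 3 lands with bottom-row=0; cleared 0 line(s) (total 0); column heights now [0 0 0 3 2 0 0], max=3
Drop 2: J rot1 at col 5 lands with bottom-row=0; cleared 0 line(s) (total 0); column heights now [0 0 0 3 2 3 3], max=3
Drop 3: T rot3 at col 4 lands with bottom-row=3; cleared 0 line(s) (total 0); column heights now [0 0 0 3 5 6 3], max=6
Test piece T rot3 at col 3 (width 2): heights before test = [0 0 0 3 5 6 3]; fits = False

Answer: no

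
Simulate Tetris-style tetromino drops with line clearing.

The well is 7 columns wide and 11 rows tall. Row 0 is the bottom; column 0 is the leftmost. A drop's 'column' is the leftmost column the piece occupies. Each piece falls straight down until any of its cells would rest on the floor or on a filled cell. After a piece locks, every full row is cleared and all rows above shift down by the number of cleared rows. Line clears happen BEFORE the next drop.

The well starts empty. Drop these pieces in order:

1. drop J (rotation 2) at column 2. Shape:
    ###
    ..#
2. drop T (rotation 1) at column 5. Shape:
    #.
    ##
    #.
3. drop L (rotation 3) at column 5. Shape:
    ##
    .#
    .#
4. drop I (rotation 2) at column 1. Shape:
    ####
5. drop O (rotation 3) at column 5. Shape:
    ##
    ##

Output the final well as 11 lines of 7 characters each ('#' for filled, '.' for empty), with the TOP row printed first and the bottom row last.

Answer: .......
.......
.......
.......
.....##
.....##
.....##
......#
.######
..#####
....##.

Derivation:
Drop 1: J rot2 at col 2 lands with bottom-row=0; cleared 0 line(s) (total 0); column heights now [0 0 2 2 2 0 0], max=2
Drop 2: T rot1 at col 5 lands with bottom-row=0; cleared 0 line(s) (total 0); column heights now [0 0 2 2 2 3 2], max=3
Drop 3: L rot3 at col 5 lands with bottom-row=2; cleared 0 line(s) (total 0); column heights now [0 0 2 2 2 5 5], max=5
Drop 4: I rot2 at col 1 lands with bottom-row=2; cleared 0 line(s) (total 0); column heights now [0 3 3 3 3 5 5], max=5
Drop 5: O rot3 at col 5 lands with bottom-row=5; cleared 0 line(s) (total 0); column heights now [0 3 3 3 3 7 7], max=7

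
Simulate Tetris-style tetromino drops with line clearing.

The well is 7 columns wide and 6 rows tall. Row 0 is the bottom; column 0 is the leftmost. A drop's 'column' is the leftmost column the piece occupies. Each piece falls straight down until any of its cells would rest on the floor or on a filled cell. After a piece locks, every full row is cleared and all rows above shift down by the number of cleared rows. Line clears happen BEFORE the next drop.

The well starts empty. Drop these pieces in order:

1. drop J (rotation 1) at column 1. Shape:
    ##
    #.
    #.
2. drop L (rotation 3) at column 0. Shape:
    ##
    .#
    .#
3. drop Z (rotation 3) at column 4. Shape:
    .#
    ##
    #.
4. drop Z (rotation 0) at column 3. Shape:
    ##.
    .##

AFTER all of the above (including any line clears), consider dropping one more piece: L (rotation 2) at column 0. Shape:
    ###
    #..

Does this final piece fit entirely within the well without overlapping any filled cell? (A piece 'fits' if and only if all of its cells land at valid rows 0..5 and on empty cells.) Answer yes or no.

Drop 1: J rot1 at col 1 lands with bottom-row=0; cleared 0 line(s) (total 0); column heights now [0 3 3 0 0 0 0], max=3
Drop 2: L rot3 at col 0 lands with bottom-row=3; cleared 0 line(s) (total 0); column heights now [6 6 3 0 0 0 0], max=6
Drop 3: Z rot3 at col 4 lands with bottom-row=0; cleared 0 line(s) (total 0); column heights now [6 6 3 0 2 3 0], max=6
Drop 4: Z rot0 at col 3 lands with bottom-row=3; cleared 0 line(s) (total 0); column heights now [6 6 3 5 5 4 0], max=6
Test piece L rot2 at col 0 (width 3): heights before test = [6 6 3 5 5 4 0]; fits = False

Answer: no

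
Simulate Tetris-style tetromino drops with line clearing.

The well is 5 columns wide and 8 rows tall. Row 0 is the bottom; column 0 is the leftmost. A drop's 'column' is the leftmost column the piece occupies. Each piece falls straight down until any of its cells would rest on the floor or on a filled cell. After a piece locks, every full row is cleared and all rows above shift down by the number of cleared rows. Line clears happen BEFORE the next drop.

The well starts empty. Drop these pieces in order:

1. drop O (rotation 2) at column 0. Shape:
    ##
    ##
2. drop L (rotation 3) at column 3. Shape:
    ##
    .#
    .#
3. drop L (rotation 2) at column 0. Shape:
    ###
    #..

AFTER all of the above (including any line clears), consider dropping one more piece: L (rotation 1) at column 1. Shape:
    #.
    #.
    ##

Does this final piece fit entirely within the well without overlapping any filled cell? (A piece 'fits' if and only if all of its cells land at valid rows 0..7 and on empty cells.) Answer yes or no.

Drop 1: O rot2 at col 0 lands with bottom-row=0; cleared 0 line(s) (total 0); column heights now [2 2 0 0 0], max=2
Drop 2: L rot3 at col 3 lands with bottom-row=0; cleared 0 line(s) (total 0); column heights now [2 2 0 3 3], max=3
Drop 3: L rot2 at col 0 lands with bottom-row=2; cleared 0 line(s) (total 0); column heights now [4 4 4 3 3], max=4
Test piece L rot1 at col 1 (width 2): heights before test = [4 4 4 3 3]; fits = True

Answer: yes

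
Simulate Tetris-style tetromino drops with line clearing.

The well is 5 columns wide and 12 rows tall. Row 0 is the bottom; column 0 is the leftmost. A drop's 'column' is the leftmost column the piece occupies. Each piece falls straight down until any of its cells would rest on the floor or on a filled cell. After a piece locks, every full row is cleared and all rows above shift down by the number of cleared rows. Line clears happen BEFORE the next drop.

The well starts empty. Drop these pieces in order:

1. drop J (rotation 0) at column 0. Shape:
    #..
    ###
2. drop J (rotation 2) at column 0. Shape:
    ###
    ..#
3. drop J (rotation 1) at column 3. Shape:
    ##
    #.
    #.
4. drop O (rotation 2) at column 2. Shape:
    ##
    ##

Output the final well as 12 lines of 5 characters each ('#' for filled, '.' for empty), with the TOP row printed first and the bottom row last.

Drop 1: J rot0 at col 0 lands with bottom-row=0; cleared 0 line(s) (total 0); column heights now [2 1 1 0 0], max=2
Drop 2: J rot2 at col 0 lands with bottom-row=1; cleared 0 line(s) (total 0); column heights now [3 3 3 0 0], max=3
Drop 3: J rot1 at col 3 lands with bottom-row=0; cleared 1 line(s) (total 1); column heights now [2 1 2 2 0], max=2
Drop 4: O rot2 at col 2 lands with bottom-row=2; cleared 0 line(s) (total 1); column heights now [2 1 4 4 0], max=4

Answer: .....
.....
.....
.....
.....
.....
.....
.....
..##.
..##.
#.##.
####.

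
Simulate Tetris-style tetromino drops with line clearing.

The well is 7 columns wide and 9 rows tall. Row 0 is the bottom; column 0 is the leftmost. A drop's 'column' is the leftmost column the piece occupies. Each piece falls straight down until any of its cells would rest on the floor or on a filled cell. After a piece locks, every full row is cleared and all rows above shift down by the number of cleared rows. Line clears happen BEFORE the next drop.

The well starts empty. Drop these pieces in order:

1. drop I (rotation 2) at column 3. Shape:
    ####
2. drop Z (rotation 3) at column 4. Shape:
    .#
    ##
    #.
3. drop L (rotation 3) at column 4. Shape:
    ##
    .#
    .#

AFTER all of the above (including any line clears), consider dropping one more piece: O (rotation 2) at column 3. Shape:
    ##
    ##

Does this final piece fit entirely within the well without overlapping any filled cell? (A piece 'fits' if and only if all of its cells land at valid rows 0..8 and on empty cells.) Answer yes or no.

Drop 1: I rot2 at col 3 lands with bottom-row=0; cleared 0 line(s) (total 0); column heights now [0 0 0 1 1 1 1], max=1
Drop 2: Z rot3 at col 4 lands with bottom-row=1; cleared 0 line(s) (total 0); column heights now [0 0 0 1 3 4 1], max=4
Drop 3: L rot3 at col 4 lands with bottom-row=4; cleared 0 line(s) (total 0); column heights now [0 0 0 1 7 7 1], max=7
Test piece O rot2 at col 3 (width 2): heights before test = [0 0 0 1 7 7 1]; fits = True

Answer: yes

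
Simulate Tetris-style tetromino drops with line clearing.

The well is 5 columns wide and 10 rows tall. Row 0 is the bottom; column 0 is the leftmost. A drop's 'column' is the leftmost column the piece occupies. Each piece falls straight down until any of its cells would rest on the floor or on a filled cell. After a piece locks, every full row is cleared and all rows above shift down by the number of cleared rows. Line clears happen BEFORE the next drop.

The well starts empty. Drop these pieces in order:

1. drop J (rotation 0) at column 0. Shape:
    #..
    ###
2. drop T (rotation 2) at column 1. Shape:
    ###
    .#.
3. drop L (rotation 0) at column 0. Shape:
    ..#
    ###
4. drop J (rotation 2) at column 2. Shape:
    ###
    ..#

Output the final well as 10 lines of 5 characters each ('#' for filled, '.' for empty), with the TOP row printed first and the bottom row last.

Answer: .....
.....
.....
.....
..###
..#.#
###..
.###.
#.#..
###..

Derivation:
Drop 1: J rot0 at col 0 lands with bottom-row=0; cleared 0 line(s) (total 0); column heights now [2 1 1 0 0], max=2
Drop 2: T rot2 at col 1 lands with bottom-row=1; cleared 0 line(s) (total 0); column heights now [2 3 3 3 0], max=3
Drop 3: L rot0 at col 0 lands with bottom-row=3; cleared 0 line(s) (total 0); column heights now [4 4 5 3 0], max=5
Drop 4: J rot2 at col 2 lands with bottom-row=4; cleared 0 line(s) (total 0); column heights now [4 4 6 6 6], max=6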